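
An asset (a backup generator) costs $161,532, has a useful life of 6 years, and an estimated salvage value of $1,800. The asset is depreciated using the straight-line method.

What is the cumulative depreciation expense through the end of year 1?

Depreciable base = $161,532 − $1,800 = $159,732.
Annual expense = $159,732 / 6 = $26,622.
End of year 1: book value $134,910.
Accumulated through year 1 = $161,532 − $134,910 = $26,622.

$26,622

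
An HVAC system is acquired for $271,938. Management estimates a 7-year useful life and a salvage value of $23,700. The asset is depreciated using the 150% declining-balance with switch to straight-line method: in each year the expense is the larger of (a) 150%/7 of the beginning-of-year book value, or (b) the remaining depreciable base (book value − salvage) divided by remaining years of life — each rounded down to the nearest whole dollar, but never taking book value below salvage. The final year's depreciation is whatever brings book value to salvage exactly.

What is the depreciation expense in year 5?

Depreciable base = $271,938 − $23,700 = $248,238.
Year 1: DB = ⌊$271,938 × 150%/7⌋ = $58,272; SL = ⌊$248,238/7⌋ = $35,462 → take DB $58,272. Book value $213,666.
Year 2: DB = ⌊$213,666 × 150%/7⌋ = $45,785; SL = ⌊$189,966/6⌋ = $31,661 → take DB $45,785. Book value $167,881.
Year 3: DB = ⌊$167,881 × 150%/7⌋ = $35,974; SL = ⌊$144,181/5⌋ = $28,836 → take DB $35,974. Book value $131,907.
Year 4: DB = ⌊$131,907 × 150%/7⌋ = $28,265; SL = ⌊$108,207/4⌋ = $27,051 → take DB $28,265. Book value $103,642.
Year 5: DB = ⌊$103,642 × 150%/7⌋ = $22,209; SL = ⌊$79,942/3⌋ = $26,647 → take SL $26,647. Book value $76,995.

$26,647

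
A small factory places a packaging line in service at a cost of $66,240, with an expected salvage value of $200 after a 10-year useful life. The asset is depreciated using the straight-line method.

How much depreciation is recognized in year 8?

$6,604

Depreciable base = $66,240 − $200 = $66,040.
Annual expense = $66,040 / 10 = $6,604.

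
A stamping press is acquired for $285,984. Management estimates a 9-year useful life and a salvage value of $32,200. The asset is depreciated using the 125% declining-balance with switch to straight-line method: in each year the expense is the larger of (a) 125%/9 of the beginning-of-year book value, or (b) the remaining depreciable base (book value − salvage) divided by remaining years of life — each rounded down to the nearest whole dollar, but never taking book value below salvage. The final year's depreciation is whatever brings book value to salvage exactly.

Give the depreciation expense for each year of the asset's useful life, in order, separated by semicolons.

Depreciable base = $285,984 − $32,200 = $253,784.
Year 1: DB = ⌊$285,984 × 125%/9⌋ = $39,720; SL = ⌊$253,784/9⌋ = $28,198 → take DB $39,720. Book value $246,264.
Year 2: DB = ⌊$246,264 × 125%/9⌋ = $34,203; SL = ⌊$214,064/8⌋ = $26,758 → take DB $34,203. Book value $212,061.
Year 3: DB = ⌊$212,061 × 125%/9⌋ = $29,452; SL = ⌊$179,861/7⌋ = $25,694 → take DB $29,452. Book value $182,609.
Year 4: DB = ⌊$182,609 × 125%/9⌋ = $25,362; SL = ⌊$150,409/6⌋ = $25,068 → take DB $25,362. Book value $157,247.
Year 5: DB = ⌊$157,247 × 125%/9⌋ = $21,839; SL = ⌊$125,047/5⌋ = $25,009 → take SL $25,009. Book value $132,238.
Year 6: DB = ⌊$132,238 × 125%/9⌋ = $18,366; SL = ⌊$100,038/4⌋ = $25,009 → take SL $25,009. Book value $107,229.
Year 7: DB = ⌊$107,229 × 125%/9⌋ = $14,892; SL = ⌊$75,029/3⌋ = $25,009 → take SL $25,009. Book value $82,220.
Year 8: DB = ⌊$82,220 × 125%/9⌋ = $11,419; SL = ⌊$50,020/2⌋ = $25,010 → take SL $25,010. Book value $57,210.
Year 9 (final): $57,210 − $32,200 = $25,010. Book value $32,200.

$39,720; $34,203; $29,452; $25,362; $25,009; $25,009; $25,009; $25,010; $25,010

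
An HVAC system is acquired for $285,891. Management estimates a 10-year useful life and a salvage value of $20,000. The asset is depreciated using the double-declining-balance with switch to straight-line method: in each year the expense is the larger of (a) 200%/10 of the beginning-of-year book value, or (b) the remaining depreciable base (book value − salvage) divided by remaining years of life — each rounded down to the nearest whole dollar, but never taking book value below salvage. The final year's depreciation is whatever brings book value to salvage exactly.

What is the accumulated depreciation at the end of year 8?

Depreciable base = $285,891 − $20,000 = $265,891.
Year 1: DB = ⌊$285,891 × 200%/10⌋ = $57,178; SL = ⌊$265,891/10⌋ = $26,589 → take DB $57,178. Book value $228,713.
Year 2: DB = ⌊$228,713 × 200%/10⌋ = $45,742; SL = ⌊$208,713/9⌋ = $23,190 → take DB $45,742. Book value $182,971.
Year 3: DB = ⌊$182,971 × 200%/10⌋ = $36,594; SL = ⌊$162,971/8⌋ = $20,371 → take DB $36,594. Book value $146,377.
Year 4: DB = ⌊$146,377 × 200%/10⌋ = $29,275; SL = ⌊$126,377/7⌋ = $18,053 → take DB $29,275. Book value $117,102.
Year 5: DB = ⌊$117,102 × 200%/10⌋ = $23,420; SL = ⌊$97,102/6⌋ = $16,183 → take DB $23,420. Book value $93,682.
Year 6: DB = ⌊$93,682 × 200%/10⌋ = $18,736; SL = ⌊$73,682/5⌋ = $14,736 → take DB $18,736. Book value $74,946.
Year 7: DB = ⌊$74,946 × 200%/10⌋ = $14,989; SL = ⌊$54,946/4⌋ = $13,736 → take DB $14,989. Book value $59,957.
Year 8: DB = ⌊$59,957 × 200%/10⌋ = $11,991; SL = ⌊$39,957/3⌋ = $13,319 → take SL $13,319. Book value $46,638.
Accumulated through year 8 = $285,891 − $46,638 = $239,253.

$239,253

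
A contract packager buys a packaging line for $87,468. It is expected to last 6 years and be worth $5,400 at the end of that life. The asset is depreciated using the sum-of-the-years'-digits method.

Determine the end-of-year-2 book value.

$44,480

Depreciable base = $87,468 − $5,400 = $82,068.
Sum of the years' digits = 6+5+4+3+2+1 = 21.
Year 1: $82,068 × 6/21 = $23,448. Book value $64,020.
Year 2: $82,068 × 5/21 = $19,540. Book value $44,480.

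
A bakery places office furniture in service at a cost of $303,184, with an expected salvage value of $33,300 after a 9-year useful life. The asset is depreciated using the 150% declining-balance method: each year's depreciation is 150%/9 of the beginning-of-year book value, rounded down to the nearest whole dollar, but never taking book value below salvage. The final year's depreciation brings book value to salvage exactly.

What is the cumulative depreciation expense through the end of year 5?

$181,339

Depreciable base = $303,184 − $33,300 = $269,884.
Year 1: ⌊$303,184 × 150%/9⌋ = $50,530. Book value $252,654.
Year 2: ⌊$252,654 × 150%/9⌋ = $42,109. Book value $210,545.
Year 3: ⌊$210,545 × 150%/9⌋ = $35,090. Book value $175,455.
Year 4: ⌊$175,455 × 150%/9⌋ = $29,242. Book value $146,213.
Year 5: ⌊$146,213 × 150%/9⌋ = $24,368. Book value $121,845.
Accumulated through year 5 = $303,184 − $121,845 = $181,339.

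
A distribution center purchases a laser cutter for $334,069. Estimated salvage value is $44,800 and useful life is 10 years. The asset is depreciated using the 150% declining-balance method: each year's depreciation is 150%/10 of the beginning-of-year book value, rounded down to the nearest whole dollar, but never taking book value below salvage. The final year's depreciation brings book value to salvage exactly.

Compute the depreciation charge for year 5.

Depreciable base = $334,069 − $44,800 = $289,269.
Year 1: ⌊$334,069 × 150%/10⌋ = $50,110. Book value $283,959.
Year 2: ⌊$283,959 × 150%/10⌋ = $42,593. Book value $241,366.
Year 3: ⌊$241,366 × 150%/10⌋ = $36,204. Book value $205,162.
Year 4: ⌊$205,162 × 150%/10⌋ = $30,774. Book value $174,388.
Year 5: ⌊$174,388 × 150%/10⌋ = $26,158. Book value $148,230.

$26,158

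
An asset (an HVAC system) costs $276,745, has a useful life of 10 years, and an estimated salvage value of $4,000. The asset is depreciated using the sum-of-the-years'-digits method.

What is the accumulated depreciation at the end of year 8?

$257,868

Depreciable base = $276,745 − $4,000 = $272,745.
Sum of the years' digits = 10+9+8+7+6+5+4+3+2+1 = 55.
Year 1: $272,745 × 10/55 = $49,590. Book value $227,155.
Year 2: $272,745 × 9/55 = $44,631. Book value $182,524.
Year 3: $272,745 × 8/55 = $39,672. Book value $142,852.
Year 4: $272,745 × 7/55 = $34,713. Book value $108,139.
Year 5: $272,745 × 6/55 = $29,754. Book value $78,385.
Year 6: $272,745 × 5/55 = $24,795. Book value $53,590.
Year 7: $272,745 × 4/55 = $19,836. Book value $33,754.
Year 8: $272,745 × 3/55 = $14,877. Book value $18,877.
Accumulated through year 8 = $276,745 − $18,877 = $257,868.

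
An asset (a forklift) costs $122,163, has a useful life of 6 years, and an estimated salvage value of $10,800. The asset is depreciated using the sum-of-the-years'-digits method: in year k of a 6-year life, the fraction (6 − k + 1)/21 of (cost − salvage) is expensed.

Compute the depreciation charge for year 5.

Depreciable base = $122,163 − $10,800 = $111,363.
Sum of the years' digits = 6+5+4+3+2+1 = 21.
Year 1: $111,363 × 6/21 = $31,818. Book value $90,345.
Year 2: $111,363 × 5/21 = $26,515. Book value $63,830.
Year 3: $111,363 × 4/21 = $21,212. Book value $42,618.
Year 4: $111,363 × 3/21 = $15,909. Book value $26,709.
Year 5: $111,363 × 2/21 = $10,606. Book value $16,103.

$10,606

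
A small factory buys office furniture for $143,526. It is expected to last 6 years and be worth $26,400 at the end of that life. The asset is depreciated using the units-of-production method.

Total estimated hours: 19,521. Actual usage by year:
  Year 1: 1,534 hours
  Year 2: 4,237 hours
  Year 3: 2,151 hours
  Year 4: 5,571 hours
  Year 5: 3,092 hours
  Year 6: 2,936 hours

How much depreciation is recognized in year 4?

$33,426

Depreciable base = $143,526 − $26,400 = $117,126.
Rate = $117,126 / 19,521 hours = $6 per hour.
Year 1: 1,534 × $6 = $9,204. Book value $134,322.
Year 2: 4,237 × $6 = $25,422. Book value $108,900.
Year 3: 2,151 × $6 = $12,906. Book value $95,994.
Year 4: 5,571 × $6 = $33,426. Book value $62,568.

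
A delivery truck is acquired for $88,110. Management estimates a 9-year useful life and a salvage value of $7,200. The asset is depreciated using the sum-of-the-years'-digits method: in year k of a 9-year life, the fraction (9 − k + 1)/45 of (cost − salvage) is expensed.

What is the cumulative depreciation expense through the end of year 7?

Depreciable base = $88,110 − $7,200 = $80,910.
Sum of the years' digits = 9+8+7+6+5+4+3+2+1 = 45.
Year 1: $80,910 × 9/45 = $16,182. Book value $71,928.
Year 2: $80,910 × 8/45 = $14,384. Book value $57,544.
Year 3: $80,910 × 7/45 = $12,586. Book value $44,958.
Year 4: $80,910 × 6/45 = $10,788. Book value $34,170.
Year 5: $80,910 × 5/45 = $8,990. Book value $25,180.
Year 6: $80,910 × 4/45 = $7,192. Book value $17,988.
Year 7: $80,910 × 3/45 = $5,394. Book value $12,594.
Accumulated through year 7 = $88,110 − $12,594 = $75,516.

$75,516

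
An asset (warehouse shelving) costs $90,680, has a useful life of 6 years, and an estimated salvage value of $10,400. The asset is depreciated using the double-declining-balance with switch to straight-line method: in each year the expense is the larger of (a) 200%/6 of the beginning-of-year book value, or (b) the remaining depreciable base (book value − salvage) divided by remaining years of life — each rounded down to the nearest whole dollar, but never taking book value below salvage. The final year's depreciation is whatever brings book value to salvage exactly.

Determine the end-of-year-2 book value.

Depreciable base = $90,680 − $10,400 = $80,280.
Year 1: DB = ⌊$90,680 × 200%/6⌋ = $30,226; SL = ⌊$80,280/6⌋ = $13,380 → take DB $30,226. Book value $60,454.
Year 2: DB = ⌊$60,454 × 200%/6⌋ = $20,151; SL = ⌊$50,054/5⌋ = $10,010 → take DB $20,151. Book value $40,303.

$40,303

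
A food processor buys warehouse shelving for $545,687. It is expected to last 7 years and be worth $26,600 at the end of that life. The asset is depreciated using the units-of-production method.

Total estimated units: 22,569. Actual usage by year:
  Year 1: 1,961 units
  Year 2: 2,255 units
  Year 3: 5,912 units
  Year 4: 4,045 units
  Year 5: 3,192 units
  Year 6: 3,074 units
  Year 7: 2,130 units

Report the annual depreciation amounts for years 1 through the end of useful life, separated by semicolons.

$45,103; $51,865; $135,976; $93,035; $73,416; $70,702; $48,990

Depreciable base = $545,687 − $26,600 = $519,087.
Rate = $519,087 / 22,569 units = $23 per unit.
Year 1: 1,961 × $23 = $45,103. Book value $500,584.
Year 2: 2,255 × $23 = $51,865. Book value $448,719.
Year 3: 5,912 × $23 = $135,976. Book value $312,743.
Year 4: 4,045 × $23 = $93,035. Book value $219,708.
Year 5: 3,192 × $23 = $73,416. Book value $146,292.
Year 6: 3,074 × $23 = $70,702. Book value $75,590.
Year 7: 2,130 × $23 = $48,990. Book value $26,600.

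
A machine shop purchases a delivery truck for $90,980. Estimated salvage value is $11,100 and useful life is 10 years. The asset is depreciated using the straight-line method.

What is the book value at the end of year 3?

Depreciable base = $90,980 − $11,100 = $79,880.
Annual expense = $79,880 / 10 = $7,988.
End of year 1: book value $82,992.
End of year 2: book value $75,004.
End of year 3: book value $67,016.

$67,016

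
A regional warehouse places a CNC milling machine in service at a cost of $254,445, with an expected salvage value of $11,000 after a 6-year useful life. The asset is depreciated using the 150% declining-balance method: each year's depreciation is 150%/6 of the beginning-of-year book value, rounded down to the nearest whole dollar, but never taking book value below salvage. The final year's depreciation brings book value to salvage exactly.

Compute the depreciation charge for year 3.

$35,781

Depreciable base = $254,445 − $11,000 = $243,445.
Year 1: ⌊$254,445 × 150%/6⌋ = $63,611. Book value $190,834.
Year 2: ⌊$190,834 × 150%/6⌋ = $47,708. Book value $143,126.
Year 3: ⌊$143,126 × 150%/6⌋ = $35,781. Book value $107,345.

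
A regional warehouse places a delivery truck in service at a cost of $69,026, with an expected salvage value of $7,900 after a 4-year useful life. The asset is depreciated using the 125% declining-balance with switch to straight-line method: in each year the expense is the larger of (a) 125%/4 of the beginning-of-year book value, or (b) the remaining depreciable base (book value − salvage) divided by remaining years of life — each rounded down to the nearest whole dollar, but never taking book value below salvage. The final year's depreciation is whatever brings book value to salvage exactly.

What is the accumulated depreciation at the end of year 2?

$36,400

Depreciable base = $69,026 − $7,900 = $61,126.
Year 1: DB = ⌊$69,026 × 125%/4⌋ = $21,570; SL = ⌊$61,126/4⌋ = $15,281 → take DB $21,570. Book value $47,456.
Year 2: DB = ⌊$47,456 × 125%/4⌋ = $14,830; SL = ⌊$39,556/3⌋ = $13,185 → take DB $14,830. Book value $32,626.
Accumulated through year 2 = $69,026 − $32,626 = $36,400.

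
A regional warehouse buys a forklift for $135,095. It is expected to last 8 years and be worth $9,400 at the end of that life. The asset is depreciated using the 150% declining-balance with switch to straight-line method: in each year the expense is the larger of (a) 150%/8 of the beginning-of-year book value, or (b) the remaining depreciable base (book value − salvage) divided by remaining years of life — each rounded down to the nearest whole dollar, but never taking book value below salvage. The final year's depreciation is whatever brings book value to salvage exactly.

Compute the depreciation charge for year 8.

Depreciable base = $135,095 − $9,400 = $125,695.
Year 1: DB = ⌊$135,095 × 150%/8⌋ = $25,330; SL = ⌊$125,695/8⌋ = $15,711 → take DB $25,330. Book value $109,765.
Year 2: DB = ⌊$109,765 × 150%/8⌋ = $20,580; SL = ⌊$100,365/7⌋ = $14,337 → take DB $20,580. Book value $89,185.
Year 3: DB = ⌊$89,185 × 150%/8⌋ = $16,722; SL = ⌊$79,785/6⌋ = $13,297 → take DB $16,722. Book value $72,463.
Year 4: DB = ⌊$72,463 × 150%/8⌋ = $13,586; SL = ⌊$63,063/5⌋ = $12,612 → take DB $13,586. Book value $58,877.
Year 5: DB = ⌊$58,877 × 150%/8⌋ = $11,039; SL = ⌊$49,477/4⌋ = $12,369 → take SL $12,369. Book value $46,508.
Year 6: DB = ⌊$46,508 × 150%/8⌋ = $8,720; SL = ⌊$37,108/3⌋ = $12,369 → take SL $12,369. Book value $34,139.
Year 7: DB = ⌊$34,139 × 150%/8⌋ = $6,401; SL = ⌊$24,739/2⌋ = $12,369 → take SL $12,369. Book value $21,770.
Year 8 (final): $21,770 − $9,400 = $12,370. Book value $9,400.

$12,370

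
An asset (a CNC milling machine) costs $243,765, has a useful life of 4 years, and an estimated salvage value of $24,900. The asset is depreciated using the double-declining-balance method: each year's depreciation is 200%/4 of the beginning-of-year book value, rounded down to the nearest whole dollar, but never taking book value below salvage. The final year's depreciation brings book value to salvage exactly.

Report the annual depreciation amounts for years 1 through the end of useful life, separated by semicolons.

$121,882; $60,941; $30,471; $5,571

Depreciable base = $243,765 − $24,900 = $218,865.
Year 1: ⌊$243,765 × 200%/4⌋ = $121,882. Book value $121,883.
Year 2: ⌊$121,883 × 200%/4⌋ = $60,941. Book value $60,942.
Year 3: ⌊$60,942 × 200%/4⌋ = $30,471. Book value $30,471.
Year 4 (final): $30,471 − $24,900 = $5,571. Book value $24,900.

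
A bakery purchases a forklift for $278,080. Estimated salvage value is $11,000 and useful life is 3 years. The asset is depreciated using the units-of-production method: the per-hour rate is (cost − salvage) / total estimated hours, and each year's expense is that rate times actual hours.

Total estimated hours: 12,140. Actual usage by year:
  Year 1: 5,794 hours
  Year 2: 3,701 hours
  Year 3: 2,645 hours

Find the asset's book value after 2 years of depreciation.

Depreciable base = $278,080 − $11,000 = $267,080.
Rate = $267,080 / 12,140 hours = $22 per hour.
Year 1: 5,794 × $22 = $127,468. Book value $150,612.
Year 2: 3,701 × $22 = $81,422. Book value $69,190.

$69,190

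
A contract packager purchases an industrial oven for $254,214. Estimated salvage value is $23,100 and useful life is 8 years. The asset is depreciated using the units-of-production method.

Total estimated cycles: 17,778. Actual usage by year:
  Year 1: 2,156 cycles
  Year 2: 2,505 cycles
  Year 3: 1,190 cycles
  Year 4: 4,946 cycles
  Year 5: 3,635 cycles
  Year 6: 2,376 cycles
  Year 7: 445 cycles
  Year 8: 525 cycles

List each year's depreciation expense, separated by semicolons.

$28,028; $32,565; $15,470; $64,298; $47,255; $30,888; $5,785; $6,825

Depreciable base = $254,214 − $23,100 = $231,114.
Rate = $231,114 / 17,778 cycles = $13 per cycle.
Year 1: 2,156 × $13 = $28,028. Book value $226,186.
Year 2: 2,505 × $13 = $32,565. Book value $193,621.
Year 3: 1,190 × $13 = $15,470. Book value $178,151.
Year 4: 4,946 × $13 = $64,298. Book value $113,853.
Year 5: 3,635 × $13 = $47,255. Book value $66,598.
Year 6: 2,376 × $13 = $30,888. Book value $35,710.
Year 7: 445 × $13 = $5,785. Book value $29,925.
Year 8: 525 × $13 = $6,825. Book value $23,100.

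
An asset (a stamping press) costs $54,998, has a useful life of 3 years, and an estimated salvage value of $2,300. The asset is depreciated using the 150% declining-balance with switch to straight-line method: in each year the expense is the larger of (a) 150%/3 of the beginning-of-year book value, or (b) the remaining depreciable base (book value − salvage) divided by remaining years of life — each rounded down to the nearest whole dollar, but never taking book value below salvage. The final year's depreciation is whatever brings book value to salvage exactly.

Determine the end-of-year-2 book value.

$13,750

Depreciable base = $54,998 − $2,300 = $52,698.
Year 1: DB = ⌊$54,998 × 150%/3⌋ = $27,499; SL = ⌊$52,698/3⌋ = $17,566 → take DB $27,499. Book value $27,499.
Year 2: DB = ⌊$27,499 × 150%/3⌋ = $13,749; SL = ⌊$25,199/2⌋ = $12,599 → take DB $13,749. Book value $13,750.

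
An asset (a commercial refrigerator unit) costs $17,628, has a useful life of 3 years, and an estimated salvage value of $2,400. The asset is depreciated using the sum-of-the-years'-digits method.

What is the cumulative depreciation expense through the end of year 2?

$12,690

Depreciable base = $17,628 − $2,400 = $15,228.
Sum of the years' digits = 3+2+1 = 6.
Year 1: $15,228 × 3/6 = $7,614. Book value $10,014.
Year 2: $15,228 × 2/6 = $5,076. Book value $4,938.
Accumulated through year 2 = $17,628 − $4,938 = $12,690.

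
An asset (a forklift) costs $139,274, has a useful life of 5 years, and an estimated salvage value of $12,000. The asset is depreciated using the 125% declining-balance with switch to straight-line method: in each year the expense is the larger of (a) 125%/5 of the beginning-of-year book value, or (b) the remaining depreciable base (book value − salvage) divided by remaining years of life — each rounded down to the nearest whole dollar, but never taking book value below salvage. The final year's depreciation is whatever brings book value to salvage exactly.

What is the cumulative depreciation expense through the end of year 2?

Depreciable base = $139,274 − $12,000 = $127,274.
Year 1: DB = ⌊$139,274 × 125%/5⌋ = $34,818; SL = ⌊$127,274/5⌋ = $25,454 → take DB $34,818. Book value $104,456.
Year 2: DB = ⌊$104,456 × 125%/5⌋ = $26,114; SL = ⌊$92,456/4⌋ = $23,114 → take DB $26,114. Book value $78,342.
Accumulated through year 2 = $139,274 − $78,342 = $60,932.

$60,932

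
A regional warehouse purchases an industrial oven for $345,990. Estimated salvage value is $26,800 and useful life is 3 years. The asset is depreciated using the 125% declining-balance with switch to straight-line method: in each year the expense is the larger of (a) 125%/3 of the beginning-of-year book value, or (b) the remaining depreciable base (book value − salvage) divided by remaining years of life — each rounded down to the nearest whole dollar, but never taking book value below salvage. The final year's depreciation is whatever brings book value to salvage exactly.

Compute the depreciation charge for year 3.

Depreciable base = $345,990 − $26,800 = $319,190.
Year 1: DB = ⌊$345,990 × 125%/3⌋ = $144,162; SL = ⌊$319,190/3⌋ = $106,396 → take DB $144,162. Book value $201,828.
Year 2: DB = ⌊$201,828 × 125%/3⌋ = $84,095; SL = ⌊$175,028/2⌋ = $87,514 → take SL $87,514. Book value $114,314.
Year 3 (final): $114,314 − $26,800 = $87,514. Book value $26,800.

$87,514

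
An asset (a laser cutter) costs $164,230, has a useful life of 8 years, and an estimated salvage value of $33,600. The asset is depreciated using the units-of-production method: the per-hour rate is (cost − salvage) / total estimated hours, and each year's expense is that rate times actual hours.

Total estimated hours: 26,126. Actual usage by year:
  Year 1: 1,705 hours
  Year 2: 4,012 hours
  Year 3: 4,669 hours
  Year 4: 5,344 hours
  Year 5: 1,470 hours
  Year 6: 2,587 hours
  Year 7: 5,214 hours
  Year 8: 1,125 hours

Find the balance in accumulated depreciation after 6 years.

Depreciable base = $164,230 − $33,600 = $130,630.
Rate = $130,630 / 26,126 hours = $5 per hour.
Year 1: 1,705 × $5 = $8,525. Book value $155,705.
Year 2: 4,012 × $5 = $20,060. Book value $135,645.
Year 3: 4,669 × $5 = $23,345. Book value $112,300.
Year 4: 5,344 × $5 = $26,720. Book value $85,580.
Year 5: 1,470 × $5 = $7,350. Book value $78,230.
Year 6: 2,587 × $5 = $12,935. Book value $65,295.
Accumulated through year 6 = $164,230 − $65,295 = $98,935.

$98,935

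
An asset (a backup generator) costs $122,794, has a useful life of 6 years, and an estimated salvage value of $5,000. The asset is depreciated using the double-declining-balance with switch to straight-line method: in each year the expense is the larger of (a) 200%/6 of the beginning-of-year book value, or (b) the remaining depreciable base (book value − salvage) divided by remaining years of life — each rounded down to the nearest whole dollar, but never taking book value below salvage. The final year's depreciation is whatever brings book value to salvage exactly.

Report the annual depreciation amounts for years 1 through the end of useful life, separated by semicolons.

Depreciable base = $122,794 − $5,000 = $117,794.
Year 1: DB = ⌊$122,794 × 200%/6⌋ = $40,931; SL = ⌊$117,794/6⌋ = $19,632 → take DB $40,931. Book value $81,863.
Year 2: DB = ⌊$81,863 × 200%/6⌋ = $27,287; SL = ⌊$76,863/5⌋ = $15,372 → take DB $27,287. Book value $54,576.
Year 3: DB = ⌊$54,576 × 200%/6⌋ = $18,192; SL = ⌊$49,576/4⌋ = $12,394 → take DB $18,192. Book value $36,384.
Year 4: DB = ⌊$36,384 × 200%/6⌋ = $12,128; SL = ⌊$31,384/3⌋ = $10,461 → take DB $12,128. Book value $24,256.
Year 5: DB = ⌊$24,256 × 200%/6⌋ = $8,085; SL = ⌊$19,256/2⌋ = $9,628 → take SL $9,628. Book value $14,628.
Year 6 (final): $14,628 − $5,000 = $9,628. Book value $5,000.

$40,931; $27,287; $18,192; $12,128; $9,628; $9,628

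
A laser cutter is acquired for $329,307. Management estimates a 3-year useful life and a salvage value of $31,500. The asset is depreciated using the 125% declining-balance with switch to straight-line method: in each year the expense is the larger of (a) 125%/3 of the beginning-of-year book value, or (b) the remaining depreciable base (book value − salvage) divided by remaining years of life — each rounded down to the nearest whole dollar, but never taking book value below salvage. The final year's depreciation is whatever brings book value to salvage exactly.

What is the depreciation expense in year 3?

$80,298

Depreciable base = $329,307 − $31,500 = $297,807.
Year 1: DB = ⌊$329,307 × 125%/3⌋ = $137,211; SL = ⌊$297,807/3⌋ = $99,269 → take DB $137,211. Book value $192,096.
Year 2: DB = ⌊$192,096 × 125%/3⌋ = $80,040; SL = ⌊$160,596/2⌋ = $80,298 → take SL $80,298. Book value $111,798.
Year 3 (final): $111,798 − $31,500 = $80,298. Book value $31,500.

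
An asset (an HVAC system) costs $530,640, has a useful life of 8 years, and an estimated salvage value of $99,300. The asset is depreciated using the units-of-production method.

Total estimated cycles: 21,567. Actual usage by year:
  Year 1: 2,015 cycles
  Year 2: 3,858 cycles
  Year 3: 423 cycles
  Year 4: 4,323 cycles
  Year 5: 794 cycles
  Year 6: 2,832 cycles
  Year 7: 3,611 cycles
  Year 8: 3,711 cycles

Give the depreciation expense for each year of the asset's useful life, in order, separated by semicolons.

$40,300; $77,160; $8,460; $86,460; $15,880; $56,640; $72,220; $74,220

Depreciable base = $530,640 − $99,300 = $431,340.
Rate = $431,340 / 21,567 cycles = $20 per cycle.
Year 1: 2,015 × $20 = $40,300. Book value $490,340.
Year 2: 3,858 × $20 = $77,160. Book value $413,180.
Year 3: 423 × $20 = $8,460. Book value $404,720.
Year 4: 4,323 × $20 = $86,460. Book value $318,260.
Year 5: 794 × $20 = $15,880. Book value $302,380.
Year 6: 2,832 × $20 = $56,640. Book value $245,740.
Year 7: 3,611 × $20 = $72,220. Book value $173,520.
Year 8: 3,711 × $20 = $74,220. Book value $99,300.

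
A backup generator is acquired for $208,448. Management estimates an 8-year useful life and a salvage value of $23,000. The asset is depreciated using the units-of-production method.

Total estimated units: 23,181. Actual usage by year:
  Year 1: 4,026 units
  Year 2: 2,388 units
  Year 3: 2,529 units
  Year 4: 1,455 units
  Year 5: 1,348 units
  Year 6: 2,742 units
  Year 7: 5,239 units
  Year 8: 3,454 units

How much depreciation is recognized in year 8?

$27,632

Depreciable base = $208,448 − $23,000 = $185,448.
Rate = $185,448 / 23,181 units = $8 per unit.
Year 1: 4,026 × $8 = $32,208. Book value $176,240.
Year 2: 2,388 × $8 = $19,104. Book value $157,136.
Year 3: 2,529 × $8 = $20,232. Book value $136,904.
Year 4: 1,455 × $8 = $11,640. Book value $125,264.
Year 5: 1,348 × $8 = $10,784. Book value $114,480.
Year 6: 2,742 × $8 = $21,936. Book value $92,544.
Year 7: 5,239 × $8 = $41,912. Book value $50,632.
Year 8: 3,454 × $8 = $27,632. Book value $23,000.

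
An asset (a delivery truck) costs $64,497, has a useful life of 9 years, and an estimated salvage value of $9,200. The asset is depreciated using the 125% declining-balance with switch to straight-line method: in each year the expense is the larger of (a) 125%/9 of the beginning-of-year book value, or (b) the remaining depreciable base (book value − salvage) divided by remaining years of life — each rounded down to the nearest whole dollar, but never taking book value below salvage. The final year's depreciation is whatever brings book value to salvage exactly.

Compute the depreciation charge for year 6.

$5,253

Depreciable base = $64,497 − $9,200 = $55,297.
Year 1: DB = ⌊$64,497 × 125%/9⌋ = $8,957; SL = ⌊$55,297/9⌋ = $6,144 → take DB $8,957. Book value $55,540.
Year 2: DB = ⌊$55,540 × 125%/9⌋ = $7,713; SL = ⌊$46,340/8⌋ = $5,792 → take DB $7,713. Book value $47,827.
Year 3: DB = ⌊$47,827 × 125%/9⌋ = $6,642; SL = ⌊$38,627/7⌋ = $5,518 → take DB $6,642. Book value $41,185.
Year 4: DB = ⌊$41,185 × 125%/9⌋ = $5,720; SL = ⌊$31,985/6⌋ = $5,330 → take DB $5,720. Book value $35,465.
Year 5: DB = ⌊$35,465 × 125%/9⌋ = $4,925; SL = ⌊$26,265/5⌋ = $5,253 → take SL $5,253. Book value $30,212.
Year 6: DB = ⌊$30,212 × 125%/9⌋ = $4,196; SL = ⌊$21,012/4⌋ = $5,253 → take SL $5,253. Book value $24,959.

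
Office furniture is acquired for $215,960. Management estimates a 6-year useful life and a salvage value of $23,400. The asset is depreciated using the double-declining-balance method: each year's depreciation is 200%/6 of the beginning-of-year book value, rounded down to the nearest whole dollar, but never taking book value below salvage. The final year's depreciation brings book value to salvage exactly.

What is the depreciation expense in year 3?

Depreciable base = $215,960 − $23,400 = $192,560.
Year 1: ⌊$215,960 × 200%/6⌋ = $71,986. Book value $143,974.
Year 2: ⌊$143,974 × 200%/6⌋ = $47,991. Book value $95,983.
Year 3: ⌊$95,983 × 200%/6⌋ = $31,994. Book value $63,989.

$31,994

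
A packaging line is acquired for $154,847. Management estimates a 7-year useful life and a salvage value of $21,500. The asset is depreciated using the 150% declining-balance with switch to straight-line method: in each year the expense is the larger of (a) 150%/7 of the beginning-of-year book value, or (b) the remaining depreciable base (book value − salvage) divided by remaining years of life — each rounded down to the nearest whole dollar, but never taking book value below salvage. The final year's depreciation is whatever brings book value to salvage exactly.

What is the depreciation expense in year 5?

Depreciable base = $154,847 − $21,500 = $133,347.
Year 1: DB = ⌊$154,847 × 150%/7⌋ = $33,181; SL = ⌊$133,347/7⌋ = $19,049 → take DB $33,181. Book value $121,666.
Year 2: DB = ⌊$121,666 × 150%/7⌋ = $26,071; SL = ⌊$100,166/6⌋ = $16,694 → take DB $26,071. Book value $95,595.
Year 3: DB = ⌊$95,595 × 150%/7⌋ = $20,484; SL = ⌊$74,095/5⌋ = $14,819 → take DB $20,484. Book value $75,111.
Year 4: DB = ⌊$75,111 × 150%/7⌋ = $16,095; SL = ⌊$53,611/4⌋ = $13,402 → take DB $16,095. Book value $59,016.
Year 5: DB = ⌊$59,016 × 150%/7⌋ = $12,646; SL = ⌊$37,516/3⌋ = $12,505 → take DB $12,646. Book value $46,370.

$12,646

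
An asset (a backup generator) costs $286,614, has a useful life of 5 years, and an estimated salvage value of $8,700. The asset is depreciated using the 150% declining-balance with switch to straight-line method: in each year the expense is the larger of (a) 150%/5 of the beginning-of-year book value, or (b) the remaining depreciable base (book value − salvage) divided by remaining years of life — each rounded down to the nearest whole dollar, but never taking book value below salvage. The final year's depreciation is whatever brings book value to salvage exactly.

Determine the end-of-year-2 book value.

Depreciable base = $286,614 − $8,700 = $277,914.
Year 1: DB = ⌊$286,614 × 150%/5⌋ = $85,984; SL = ⌊$277,914/5⌋ = $55,582 → take DB $85,984. Book value $200,630.
Year 2: DB = ⌊$200,630 × 150%/5⌋ = $60,189; SL = ⌊$191,930/4⌋ = $47,982 → take DB $60,189. Book value $140,441.

$140,441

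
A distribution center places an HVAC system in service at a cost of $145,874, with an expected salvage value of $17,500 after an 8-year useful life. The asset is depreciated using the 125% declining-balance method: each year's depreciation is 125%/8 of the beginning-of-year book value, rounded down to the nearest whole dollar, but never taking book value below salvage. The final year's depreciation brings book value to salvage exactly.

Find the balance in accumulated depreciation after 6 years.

$93,239

Depreciable base = $145,874 − $17,500 = $128,374.
Year 1: ⌊$145,874 × 125%/8⌋ = $22,792. Book value $123,082.
Year 2: ⌊$123,082 × 125%/8⌋ = $19,231. Book value $103,851.
Year 3: ⌊$103,851 × 125%/8⌋ = $16,226. Book value $87,625.
Year 4: ⌊$87,625 × 125%/8⌋ = $13,691. Book value $73,934.
Year 5: ⌊$73,934 × 125%/8⌋ = $11,552. Book value $62,382.
Year 6: ⌊$62,382 × 125%/8⌋ = $9,747. Book value $52,635.
Accumulated through year 6 = $145,874 − $52,635 = $93,239.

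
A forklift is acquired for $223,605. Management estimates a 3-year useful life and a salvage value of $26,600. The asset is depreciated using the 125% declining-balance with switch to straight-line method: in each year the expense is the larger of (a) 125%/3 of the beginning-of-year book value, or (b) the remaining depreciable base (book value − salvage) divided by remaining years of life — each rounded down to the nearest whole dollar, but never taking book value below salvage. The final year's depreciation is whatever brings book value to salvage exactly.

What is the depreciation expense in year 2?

$54,348

Depreciable base = $223,605 − $26,600 = $197,005.
Year 1: DB = ⌊$223,605 × 125%/3⌋ = $93,168; SL = ⌊$197,005/3⌋ = $65,668 → take DB $93,168. Book value $130,437.
Year 2: DB = ⌊$130,437 × 125%/3⌋ = $54,348; SL = ⌊$103,837/2⌋ = $51,918 → take DB $54,348. Book value $76,089.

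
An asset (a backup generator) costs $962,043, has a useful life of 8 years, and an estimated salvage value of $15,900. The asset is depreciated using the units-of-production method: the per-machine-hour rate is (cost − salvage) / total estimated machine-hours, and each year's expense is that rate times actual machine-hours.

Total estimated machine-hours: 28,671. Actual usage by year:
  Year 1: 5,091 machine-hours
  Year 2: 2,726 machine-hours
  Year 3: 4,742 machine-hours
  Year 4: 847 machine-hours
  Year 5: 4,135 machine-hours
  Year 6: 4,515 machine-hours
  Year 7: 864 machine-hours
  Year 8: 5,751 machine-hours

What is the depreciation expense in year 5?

Depreciable base = $962,043 − $15,900 = $946,143.
Rate = $946,143 / 28,671 machine-hours = $33 per machine-hour.
Year 1: 5,091 × $33 = $168,003. Book value $794,040.
Year 2: 2,726 × $33 = $89,958. Book value $704,082.
Year 3: 4,742 × $33 = $156,486. Book value $547,596.
Year 4: 847 × $33 = $27,951. Book value $519,645.
Year 5: 4,135 × $33 = $136,455. Book value $383,190.

$136,455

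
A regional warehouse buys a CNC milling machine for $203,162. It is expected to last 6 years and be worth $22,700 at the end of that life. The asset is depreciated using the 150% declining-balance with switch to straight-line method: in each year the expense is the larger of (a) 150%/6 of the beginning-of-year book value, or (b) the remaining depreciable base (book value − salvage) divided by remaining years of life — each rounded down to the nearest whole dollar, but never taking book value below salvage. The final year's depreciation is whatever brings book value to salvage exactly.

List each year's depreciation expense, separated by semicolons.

Depreciable base = $203,162 − $22,700 = $180,462.
Year 1: DB = ⌊$203,162 × 150%/6⌋ = $50,790; SL = ⌊$180,462/6⌋ = $30,077 → take DB $50,790. Book value $152,372.
Year 2: DB = ⌊$152,372 × 150%/6⌋ = $38,093; SL = ⌊$129,672/5⌋ = $25,934 → take DB $38,093. Book value $114,279.
Year 3: DB = ⌊$114,279 × 150%/6⌋ = $28,569; SL = ⌊$91,579/4⌋ = $22,894 → take DB $28,569. Book value $85,710.
Year 4: DB = ⌊$85,710 × 150%/6⌋ = $21,427; SL = ⌊$63,010/3⌋ = $21,003 → take DB $21,427. Book value $64,283.
Year 5: DB = ⌊$64,283 × 150%/6⌋ = $16,070; SL = ⌊$41,583/2⌋ = $20,791 → take SL $20,791. Book value $43,492.
Year 6 (final): $43,492 − $22,700 = $20,792. Book value $22,700.

$50,790; $38,093; $28,569; $21,427; $20,791; $20,792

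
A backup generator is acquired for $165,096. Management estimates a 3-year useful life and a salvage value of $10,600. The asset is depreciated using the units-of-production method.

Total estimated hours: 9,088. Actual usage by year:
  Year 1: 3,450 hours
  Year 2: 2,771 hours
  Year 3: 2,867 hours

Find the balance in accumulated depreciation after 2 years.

Depreciable base = $165,096 − $10,600 = $154,496.
Rate = $154,496 / 9,088 hours = $17 per hour.
Year 1: 3,450 × $17 = $58,650. Book value $106,446.
Year 2: 2,771 × $17 = $47,107. Book value $59,339.
Accumulated through year 2 = $165,096 − $59,339 = $105,757.

$105,757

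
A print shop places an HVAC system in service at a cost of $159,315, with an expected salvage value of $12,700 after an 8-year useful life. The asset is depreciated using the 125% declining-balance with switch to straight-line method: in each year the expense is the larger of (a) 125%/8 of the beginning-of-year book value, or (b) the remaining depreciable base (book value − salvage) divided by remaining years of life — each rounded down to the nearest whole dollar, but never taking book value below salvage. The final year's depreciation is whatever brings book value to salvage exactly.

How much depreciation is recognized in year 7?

Depreciable base = $159,315 − $12,700 = $146,615.
Year 1: DB = ⌊$159,315 × 125%/8⌋ = $24,892; SL = ⌊$146,615/8⌋ = $18,326 → take DB $24,892. Book value $134,423.
Year 2: DB = ⌊$134,423 × 125%/8⌋ = $21,003; SL = ⌊$121,723/7⌋ = $17,389 → take DB $21,003. Book value $113,420.
Year 3: DB = ⌊$113,420 × 125%/8⌋ = $17,721; SL = ⌊$100,720/6⌋ = $16,786 → take DB $17,721. Book value $95,699.
Year 4: DB = ⌊$95,699 × 125%/8⌋ = $14,952; SL = ⌊$82,999/5⌋ = $16,599 → take SL $16,599. Book value $79,100.
Year 5: DB = ⌊$79,100 × 125%/8⌋ = $12,359; SL = ⌊$66,400/4⌋ = $16,600 → take SL $16,600. Book value $62,500.
Year 6: DB = ⌊$62,500 × 125%/8⌋ = $9,765; SL = ⌊$49,800/3⌋ = $16,600 → take SL $16,600. Book value $45,900.
Year 7: DB = ⌊$45,900 × 125%/8⌋ = $7,171; SL = ⌊$33,200/2⌋ = $16,600 → take SL $16,600. Book value $29,300.

$16,600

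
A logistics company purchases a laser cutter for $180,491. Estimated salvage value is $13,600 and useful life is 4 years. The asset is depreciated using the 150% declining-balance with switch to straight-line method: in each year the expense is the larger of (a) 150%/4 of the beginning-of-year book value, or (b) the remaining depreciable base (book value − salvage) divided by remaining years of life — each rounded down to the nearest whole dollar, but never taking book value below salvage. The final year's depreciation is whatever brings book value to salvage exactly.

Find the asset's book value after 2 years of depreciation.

$70,505

Depreciable base = $180,491 − $13,600 = $166,891.
Year 1: DB = ⌊$180,491 × 150%/4⌋ = $67,684; SL = ⌊$166,891/4⌋ = $41,722 → take DB $67,684. Book value $112,807.
Year 2: DB = ⌊$112,807 × 150%/4⌋ = $42,302; SL = ⌊$99,207/3⌋ = $33,069 → take DB $42,302. Book value $70,505.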